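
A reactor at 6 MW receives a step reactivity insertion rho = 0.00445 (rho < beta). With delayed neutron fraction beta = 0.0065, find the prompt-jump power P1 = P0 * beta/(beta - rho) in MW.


P1/P0 = beta / (beta - rho)
P1/P0 = 0.0065 / (0.0065 - 0.00445) = 3.170732
P1 = 6 * 3.170732 = 19.024 MW

19.024


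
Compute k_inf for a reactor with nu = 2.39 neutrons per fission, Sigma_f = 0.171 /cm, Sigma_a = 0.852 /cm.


k_inf = nu * Sigma_f / Sigma_a
k_inf = 2.39 * 0.171 / 0.852
k_inf = 0.47968

0.47968


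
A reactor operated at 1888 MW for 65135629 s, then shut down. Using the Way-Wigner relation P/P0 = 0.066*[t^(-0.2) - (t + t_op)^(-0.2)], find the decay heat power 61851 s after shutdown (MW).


P/P0 = 0.066 * [t^(-0.2) - (t + t_op)^(-0.2)]
P/P0 = 0.066 * [61851^(-0.2) - (61851 + 65135629)^(-0.2)]
P/P0 = 0.066 * [0.1100856 - 0.02736238] = 0.005459733
P = 1888 * 0.005459733 = 10.308 MW

10.308


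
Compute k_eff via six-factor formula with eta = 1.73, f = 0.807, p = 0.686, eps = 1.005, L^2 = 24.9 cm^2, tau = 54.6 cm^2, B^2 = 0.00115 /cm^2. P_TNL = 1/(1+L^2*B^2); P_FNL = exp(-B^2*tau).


k_inf = eta*f*p*eps = 1.73*0.807*0.686*1.005 = 0.9625201
P_TNL = 1/(1 + L^2*B^2) = 1/(1 + 24.9*0.00115) = 0.9721621
P_FNL = exp(-B^2*tau) = exp(-0.00115*54.6) = 0.9391407
k_eff = k_inf * P_TNL * P_FNL = 0.9625201 * 0.9721621 * 0.9391407
k_eff = 0.87878

0.87878


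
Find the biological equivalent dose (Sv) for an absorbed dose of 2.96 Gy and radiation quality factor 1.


H = D * Q
H = 2.96 * 1
H = 2.9600 Sv

2.9600


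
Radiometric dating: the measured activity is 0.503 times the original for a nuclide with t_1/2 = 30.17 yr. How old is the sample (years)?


lambda = ln(2) / t_half = ln(2) / 30.17 = 0.02297472 /yr
t = -ln(A/A0) / lambda
t = -ln(0.503) / 0.02297472
t = 29.910 yr

29.910


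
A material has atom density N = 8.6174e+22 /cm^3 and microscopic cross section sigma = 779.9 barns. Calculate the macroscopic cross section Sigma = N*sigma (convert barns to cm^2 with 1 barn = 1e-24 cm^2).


Sigma = N * sigma_barns * 1e-24
Sigma = 8.6174e+22 * 779.9 * 1e-24
Sigma = 67.207 /cm

67.207


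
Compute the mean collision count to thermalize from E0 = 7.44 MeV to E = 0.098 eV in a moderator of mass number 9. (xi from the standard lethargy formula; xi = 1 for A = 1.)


xi = 1 + (A-1)^2/(2A)*ln((A-1)/(A+1)) = 0.2066007 (for A = 9)
n = ln(E0/E) / xi
n = ln(7.44e6 / 0.098) / 0.2066007
n = ln(7.591837e+07) / 0.2066007 = 87.827

87.827


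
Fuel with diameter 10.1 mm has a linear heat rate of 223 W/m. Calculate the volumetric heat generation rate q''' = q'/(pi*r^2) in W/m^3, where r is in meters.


r = D / 2 / 1000 = 10.1 / 2 / 1000 = 0.00505 m
q''' = q' / (pi * r^2)
q''' = 223 / (pi * 0.00505^2)
q''' = 2.7834e+06 W/m^3

2.7834e+06


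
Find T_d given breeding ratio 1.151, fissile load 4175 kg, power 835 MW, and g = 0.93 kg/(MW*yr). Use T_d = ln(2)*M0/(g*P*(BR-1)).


Breeding gain G = BR - 1 = 1.151 - 1 = 0.151
Fissile production rate = g * P * G = 0.93 * 835 * 0.151 = 117.25905 kg/yr
T_d = ln(2) * M0 / (g * P * G)
T_d = ln(2) * 4175 / 117.25905 = 24.679 yr

24.679


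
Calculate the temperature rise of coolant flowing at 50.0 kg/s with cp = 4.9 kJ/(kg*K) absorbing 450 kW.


dT = Q / (m_dot * cp)
dT = 450 / (50.0 * 4.9)
dT = 1.8367 C

1.8367


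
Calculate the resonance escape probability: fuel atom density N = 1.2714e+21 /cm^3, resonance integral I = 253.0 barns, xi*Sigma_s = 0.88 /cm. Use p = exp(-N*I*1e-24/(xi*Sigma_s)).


p = exp(-N * I * 1e-24 / (xi*Sigma_s))
p = exp(-1.2714e+21 * 253.0 * 1e-24 / 0.88)
p = 0.69383

0.69383


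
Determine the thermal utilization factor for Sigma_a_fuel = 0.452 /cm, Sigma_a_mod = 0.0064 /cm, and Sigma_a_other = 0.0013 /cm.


f = Sigma_a_fuel / (Sigma_a_fuel + Sigma_a_mod + Sigma_a_other)
f = 0.452 / (0.452 + 0.0064 + 0.0013)
f = 0.98325

0.98325


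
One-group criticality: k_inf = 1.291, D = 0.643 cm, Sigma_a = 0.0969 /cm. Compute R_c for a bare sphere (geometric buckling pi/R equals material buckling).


L^2 = D / Sigma_a = 0.643 / 0.0969 = 6.635707 cm^2
B_m^2 = (k_inf - 1) / L^2 = (1.291 - 1) / 6.635707 = 0.04385365 /cm^2
For a bare sphere: B_g = pi/R, so R_c = pi / sqrt(B_m^2)
R_c = pi / sqrt(0.04385365) = 15.002 cm

15.002


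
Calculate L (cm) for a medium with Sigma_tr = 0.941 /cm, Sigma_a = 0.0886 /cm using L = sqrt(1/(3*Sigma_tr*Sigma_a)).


D = 1 / (3 * Sigma_tr) = 1 / (3 * 0.941) = 0.3542331 cm
L = sqrt(D / Sigma_a)
L = sqrt(0.3542331 / 0.0886)
L = 1.9995 cm

1.9995


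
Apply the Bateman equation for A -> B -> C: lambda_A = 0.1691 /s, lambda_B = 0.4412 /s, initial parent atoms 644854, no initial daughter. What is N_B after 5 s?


N_B(t) = lambda_A * N_A0 / (lambda_B - lambda_A) * [exp(-lambda_A*t) - exp(-lambda_B*t)]
exp(-0.1691*5) = 0.4293426; exp(-0.4412*5) = 0.1101403
N_B = 0.1691 * 644854 / (0.4412 - 0.1691) * (0.4293426 - 0.1101403)
N_B = 127921

127921


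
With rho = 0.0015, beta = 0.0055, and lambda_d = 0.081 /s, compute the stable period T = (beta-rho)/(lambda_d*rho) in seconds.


T = (beta - rho) / (lambda_d * rho)
T = (0.0055 - 0.0015) / (0.081 * 0.0015)
T = 32.922 s

32.922


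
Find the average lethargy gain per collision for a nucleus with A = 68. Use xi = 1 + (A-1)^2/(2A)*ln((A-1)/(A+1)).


xi = 1 + (A-1)^2/(2A) * ln((A-1)/(A+1))
xi = 1 + (68-1)^2/(2*68) * ln((68-1)/(68 +1))
xi = 0.029126

0.029126


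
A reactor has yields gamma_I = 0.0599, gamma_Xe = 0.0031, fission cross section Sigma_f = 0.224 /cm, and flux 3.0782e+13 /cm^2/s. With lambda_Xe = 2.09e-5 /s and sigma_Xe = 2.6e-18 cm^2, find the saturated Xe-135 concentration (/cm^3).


Xe_eq = (gamma_I + gamma_Xe) * Sigma_f * phi / (lambda_Xe + sigma_Xe * phi)
Numerator = (0.0599 + 0.0031) * 0.224 * 3.0782e+13 = 4.343956e+11
Denominator = 2.09e-5 + 2.6e-18 * 3.0782e+13 = 1.009332e-04
Xe_eq = 4.343956e+11 / 1.009332e-04 = 4.3038e+15 /cm^3

4.3038e+15


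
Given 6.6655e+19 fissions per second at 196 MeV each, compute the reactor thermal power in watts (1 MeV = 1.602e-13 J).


P = fission_rate * E_MeV * 1.602e-13
P = 6.6655e+19 * 196 * 1.602e-13
P = 2.0929e+09 W

2.0929e+09


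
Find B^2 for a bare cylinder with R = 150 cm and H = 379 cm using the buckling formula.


B^2 = (2.405/R)^2 + (pi/H)^2
B^2 = (2.405/150)^2 + (pi/379)^2
B^2 = 3.2578e-04 /cm^2

3.2578e-04


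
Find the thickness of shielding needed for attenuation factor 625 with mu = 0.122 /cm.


x = ln(factor) / mu
x = ln(625) / 0.122
x = 52.768 cm

52.768


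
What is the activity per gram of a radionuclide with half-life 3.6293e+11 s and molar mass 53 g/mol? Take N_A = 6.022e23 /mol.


lambda = ln(2) / t_half = ln(2) / 3.6293e+11 = 1.909865e-12 /s
SA = lambda * N_A / M
SA = 1.909865e-12 * 6.022e23 / 53
SA = 2.1700e+10 Bq/g

2.1700e+10


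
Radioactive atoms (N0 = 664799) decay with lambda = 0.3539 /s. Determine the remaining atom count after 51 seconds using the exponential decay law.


N = N0 * exp(-lambda * t)
N = 664799 * exp(-0.3539 * 51)
N = 0.0096417

0.0096417


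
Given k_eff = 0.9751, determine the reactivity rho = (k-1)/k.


rho = (k_eff - 1) / k_eff
rho = (0.9751 - 1) / 0.9751
rho = -0.025536

-0.025536


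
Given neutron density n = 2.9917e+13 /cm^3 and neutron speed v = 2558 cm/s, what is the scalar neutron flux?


phi = n * v
phi = 2.9917e+13 * 2558
phi = 7.6528e+16 /cm^2/s

7.6528e+16


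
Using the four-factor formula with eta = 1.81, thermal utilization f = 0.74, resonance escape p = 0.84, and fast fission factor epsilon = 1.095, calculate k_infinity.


k_inf = eta * f * p * epsilon
k_inf = 1.81 * 0.74 * 0.84 * 1.095
k_inf = 1.2320

1.2320


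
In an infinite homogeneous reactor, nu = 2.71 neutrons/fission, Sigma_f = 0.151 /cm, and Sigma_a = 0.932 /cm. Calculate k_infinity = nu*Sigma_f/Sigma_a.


k_inf = nu * Sigma_f / Sigma_a
k_inf = 2.71 * 0.151 / 0.932
k_inf = 0.43907

0.43907


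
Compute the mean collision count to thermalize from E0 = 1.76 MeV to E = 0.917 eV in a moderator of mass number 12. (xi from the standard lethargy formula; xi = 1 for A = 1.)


xi = 1 + (A-1)^2/(2A)*ln((A-1)/(A+1)) = 0.1577690 (for A = 12)
n = ln(E0/E) / xi
n = ln(1.76e6 / 0.917) / 0.1577690
n = ln(1.919302e+06) / 0.1577690 = 91.700

91.700


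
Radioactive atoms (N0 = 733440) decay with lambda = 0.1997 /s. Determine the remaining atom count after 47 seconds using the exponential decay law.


N = N0 * exp(-lambda * t)
N = 733440 * exp(-0.1997 * 47)
N = 61.535

61.535


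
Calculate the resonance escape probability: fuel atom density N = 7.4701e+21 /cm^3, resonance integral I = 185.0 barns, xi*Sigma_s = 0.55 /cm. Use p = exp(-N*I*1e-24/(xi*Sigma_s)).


p = exp(-N * I * 1e-24 / (xi*Sigma_s))
p = exp(-7.4701e+21 * 185.0 * 1e-24 / 0.55)
p = 0.081052

0.081052


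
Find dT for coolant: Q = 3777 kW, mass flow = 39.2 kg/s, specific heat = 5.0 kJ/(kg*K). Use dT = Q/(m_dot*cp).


dT = Q / (m_dot * cp)
dT = 3777 / (39.2 * 5.0)
dT = 19.270 C

19.270


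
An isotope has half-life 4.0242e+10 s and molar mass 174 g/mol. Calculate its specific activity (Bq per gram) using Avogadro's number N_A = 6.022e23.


lambda = ln(2) / t_half = ln(2) / 4.0242e+10 = 1.722447e-11 /s
SA = lambda * N_A / M
SA = 1.722447e-11 * 6.022e23 / 174
SA = 5.9613e+10 Bq/g

5.9613e+10


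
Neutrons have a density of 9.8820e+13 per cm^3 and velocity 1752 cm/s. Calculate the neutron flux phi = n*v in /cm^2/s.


phi = n * v
phi = 9.8820e+13 * 1752
phi = 1.7313e+17 /cm^2/s

1.7313e+17


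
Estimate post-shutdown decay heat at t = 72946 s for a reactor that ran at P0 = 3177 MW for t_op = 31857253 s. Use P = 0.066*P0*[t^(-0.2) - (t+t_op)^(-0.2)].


P/P0 = 0.066 * [t^(-0.2) - (t + t_op)^(-0.2)]
P/P0 = 0.066 * [72946^(-0.2) - (72946 + 31857253)^(-0.2)]
P/P0 = 0.066 * [0.1065123 - 0.03156165] = 0.004946743
P = 3177 * 0.004946743 = 15.716 MW

15.716


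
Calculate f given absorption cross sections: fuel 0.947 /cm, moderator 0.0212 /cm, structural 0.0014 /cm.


f = Sigma_a_fuel / (Sigma_a_fuel + Sigma_a_mod + Sigma_a_other)
f = 0.947 / (0.947 + 0.0212 + 0.0014)
f = 0.97669

0.97669


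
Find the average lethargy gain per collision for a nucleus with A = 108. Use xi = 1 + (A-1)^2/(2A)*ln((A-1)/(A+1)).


xi = 1 + (A-1)^2/(2A) * ln((A-1)/(A+1))
xi = 1 + (108-1)^2/(2*108) * ln((108-1)/(108 +1))
xi = 0.018405

0.018405


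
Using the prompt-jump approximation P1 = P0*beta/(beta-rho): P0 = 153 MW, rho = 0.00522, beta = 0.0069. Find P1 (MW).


P1/P0 = beta / (beta - rho)
P1/P0 = 0.0069 / (0.0069 - 0.00522) = 4.107143
P1 = 153 * 4.107143 = 628.39 MW

628.39


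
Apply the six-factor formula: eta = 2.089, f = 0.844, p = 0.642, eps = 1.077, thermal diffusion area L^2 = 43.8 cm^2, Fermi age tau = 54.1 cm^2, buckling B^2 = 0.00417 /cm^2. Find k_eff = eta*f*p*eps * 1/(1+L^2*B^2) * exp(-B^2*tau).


k_inf = eta*f*p*eps = 2.089*0.844*0.642*1.077 = 1.219078
P_TNL = 1/(1 + L^2*B^2) = 1/(1 + 43.8*0.00417) = 0.8455616
P_FNL = exp(-B^2*tau) = exp(-0.00417*54.1) = 0.7980396
k_eff = k_inf * P_TNL * P_FNL = 1.219078 * 0.8455616 * 0.7980396
k_eff = 0.82262

0.82262


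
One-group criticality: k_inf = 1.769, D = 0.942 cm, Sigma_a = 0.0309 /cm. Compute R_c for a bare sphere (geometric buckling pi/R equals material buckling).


L^2 = D / Sigma_a = 0.942 / 0.0309 = 30.48544 cm^2
B_m^2 = (k_inf - 1) / L^2 = (1.769 - 1) / 30.48544 = 0.02522516 /cm^2
For a bare sphere: B_g = pi/R, so R_c = pi / sqrt(B_m^2)
R_c = pi / sqrt(0.02522516) = 19.780 cm

19.780


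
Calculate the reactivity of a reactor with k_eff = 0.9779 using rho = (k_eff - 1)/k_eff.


rho = (k_eff - 1) / k_eff
rho = (0.9779 - 1) / 0.9779
rho = -0.022599

-0.022599


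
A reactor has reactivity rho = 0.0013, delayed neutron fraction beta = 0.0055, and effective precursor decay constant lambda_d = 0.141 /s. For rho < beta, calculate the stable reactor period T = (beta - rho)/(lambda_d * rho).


T = (beta - rho) / (lambda_d * rho)
T = (0.0055 - 0.0013) / (0.141 * 0.0013)
T = 22.913 s

22.913


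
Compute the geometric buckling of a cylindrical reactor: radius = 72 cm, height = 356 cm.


B^2 = (2.405/R)^2 + (pi/H)^2
B^2 = (2.405/72)^2 + (pi/356)^2
B^2 = 0.0011936 /cm^2

0.0011936


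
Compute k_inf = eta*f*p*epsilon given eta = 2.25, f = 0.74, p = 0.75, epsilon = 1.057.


k_inf = eta * f * p * epsilon
k_inf = 2.25 * 0.74 * 0.75 * 1.057
k_inf = 1.3199

1.3199


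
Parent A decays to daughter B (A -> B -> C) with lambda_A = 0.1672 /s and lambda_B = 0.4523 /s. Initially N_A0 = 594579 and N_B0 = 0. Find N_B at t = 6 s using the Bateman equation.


N_B(t) = lambda_A * N_A0 / (lambda_B - lambda_A) * [exp(-lambda_A*t) - exp(-lambda_B*t)]
exp(-0.1672*6) = 0.3667041; exp(-0.4523*6) = 0.06628445
N_B = 0.1672 * 594579 / (0.4523 - 0.1672) * (0.3667041 - 0.06628445)
N_B = 104756

104756


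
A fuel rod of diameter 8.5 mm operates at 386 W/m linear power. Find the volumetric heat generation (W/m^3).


r = D / 2 / 1000 = 8.5 / 2 / 1000 = 0.00425 m
q''' = q' / (pi * r^2)
q''' = 386 / (pi * 0.00425^2)
q''' = 6.8024e+06 W/m^3

6.8024e+06


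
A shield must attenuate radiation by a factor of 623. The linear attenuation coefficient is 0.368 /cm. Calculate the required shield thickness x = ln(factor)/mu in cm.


x = ln(factor) / mu
x = ln(623) / 0.368
x = 17.485 cm

17.485


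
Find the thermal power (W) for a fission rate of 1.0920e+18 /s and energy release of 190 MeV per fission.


P = fission_rate * E_MeV * 1.602e-13
P = 1.0920e+18 * 190 * 1.602e-13
P = 3.3238e+07 W

3.3238e+07


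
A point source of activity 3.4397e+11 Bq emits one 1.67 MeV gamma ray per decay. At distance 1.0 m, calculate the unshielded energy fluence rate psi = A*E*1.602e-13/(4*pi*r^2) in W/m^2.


psi = A * E * 1.602e-13 / (4*pi*r^2)
psi = 3.4397e+11 * 1.67 * 1.602e-13 / (4*pi*1.0^2)
psi = 0.0073230 W/m^2

0.0073230


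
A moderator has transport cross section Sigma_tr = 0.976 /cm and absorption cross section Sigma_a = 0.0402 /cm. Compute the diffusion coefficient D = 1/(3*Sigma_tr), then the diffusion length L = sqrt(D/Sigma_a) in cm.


D = 1 / (3 * Sigma_tr) = 1 / (3 * 0.976) = 0.3415301 cm
L = sqrt(D / Sigma_a)
L = sqrt(0.3415301 / 0.0402)
L = 2.9148 cm

2.9148


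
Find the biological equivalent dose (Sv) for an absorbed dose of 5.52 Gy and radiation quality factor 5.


H = D * Q
H = 5.52 * 5
H = 27.600 Sv

27.600


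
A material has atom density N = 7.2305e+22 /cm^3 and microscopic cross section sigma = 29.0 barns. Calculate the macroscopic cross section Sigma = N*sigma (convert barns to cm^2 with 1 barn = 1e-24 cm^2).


Sigma = N * sigma_barns * 1e-24
Sigma = 7.2305e+22 * 29.0 * 1e-24
Sigma = 2.0968 /cm

2.0968


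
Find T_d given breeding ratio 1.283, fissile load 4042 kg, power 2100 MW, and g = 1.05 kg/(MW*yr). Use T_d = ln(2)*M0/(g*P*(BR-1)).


Breeding gain G = BR - 1 = 1.283 - 1 = 0.283
Fissile production rate = g * P * G = 1.05 * 2100 * 0.283 = 624.015 kg/yr
T_d = ln(2) * M0 / (g * P * G)
T_d = ln(2) * 4042 / 624.015 = 4.4898 yr

4.4898


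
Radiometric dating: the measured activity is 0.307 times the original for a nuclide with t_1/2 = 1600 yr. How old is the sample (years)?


lambda = ln(2) / t_half = ln(2) / 1600 = 4.332170e-04 /yr
t = -ln(A/A0) / lambda
t = -ln(0.307) / 4.332170e-04
t = 2725.9 yr

2725.9


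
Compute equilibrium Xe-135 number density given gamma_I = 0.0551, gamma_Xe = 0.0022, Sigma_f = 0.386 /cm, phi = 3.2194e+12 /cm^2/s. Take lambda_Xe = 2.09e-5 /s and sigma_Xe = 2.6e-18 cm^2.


Xe_eq = (gamma_I + gamma_Xe) * Sigma_f * phi / (lambda_Xe + sigma_Xe * phi)
Numerator = (0.0551 + 0.0022) * 0.386 * 3.2194e+12 = 7.120605e+10
Denominator = 2.09e-5 + 2.6e-18 * 3.2194e+12 = 2.927044e-05
Xe_eq = 7.120605e+10 / 2.927044e-05 = 2.4327e+15 /cm^3

2.4327e+15


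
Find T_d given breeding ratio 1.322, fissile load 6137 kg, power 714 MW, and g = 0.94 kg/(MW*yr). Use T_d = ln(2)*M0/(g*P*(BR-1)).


Breeding gain G = BR - 1 = 1.322 - 1 = 0.322
Fissile production rate = g * P * G = 0.94 * 714 * 0.322 = 216.11352 kg/yr
T_d = ln(2) * M0 / (g * P * G)
T_d = ln(2) * 6137 / 216.11352 = 19.683 yr

19.683


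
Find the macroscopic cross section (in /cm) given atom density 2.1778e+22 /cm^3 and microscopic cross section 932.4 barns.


Sigma = N * sigma_barns * 1e-24
Sigma = 2.1778e+22 * 932.4 * 1e-24
Sigma = 20.306 /cm

20.306


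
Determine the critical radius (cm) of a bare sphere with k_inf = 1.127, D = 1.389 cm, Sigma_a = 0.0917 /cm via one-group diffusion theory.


L^2 = D / Sigma_a = 1.389 / 0.0917 = 15.14722 cm^2
B_m^2 = (k_inf - 1) / L^2 = (1.127 - 1) / 15.14722 = 0.008384377 /cm^2
For a bare sphere: B_g = pi/R, so R_c = pi / sqrt(B_m^2)
R_c = pi / sqrt(0.008384377) = 34.310 cm

34.310


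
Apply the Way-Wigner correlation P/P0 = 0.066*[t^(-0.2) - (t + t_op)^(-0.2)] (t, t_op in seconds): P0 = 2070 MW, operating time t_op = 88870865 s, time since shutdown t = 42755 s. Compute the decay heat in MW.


P/P0 = 0.066 * [t^(-0.2) - (t + t_op)^(-0.2)]
P/P0 = 0.066 * [42755^(-0.2) - (42755 + 88870865)^(-0.2)]
P/P0 = 0.066 * [0.1185230 - 0.02571617] = 0.006125251
P = 2070 * 0.006125251 = 12.679 MW

12.679


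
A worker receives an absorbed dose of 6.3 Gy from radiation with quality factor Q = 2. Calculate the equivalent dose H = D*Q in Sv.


H = D * Q
H = 6.3 * 2
H = 12.600 Sv

12.600


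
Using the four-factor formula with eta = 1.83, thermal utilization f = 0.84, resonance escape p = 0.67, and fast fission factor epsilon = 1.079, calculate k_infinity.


k_inf = eta * f * p * epsilon
k_inf = 1.83 * 0.84 * 0.67 * 1.079
k_inf = 1.1113

1.1113


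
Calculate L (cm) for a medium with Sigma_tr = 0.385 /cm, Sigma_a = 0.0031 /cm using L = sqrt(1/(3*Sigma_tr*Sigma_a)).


D = 1 / (3 * Sigma_tr) = 1 / (3 * 0.385) = 0.8658009 cm
L = sqrt(D / Sigma_a)
L = sqrt(0.8658009 / 0.0031)
L = 16.712 cm

16.712


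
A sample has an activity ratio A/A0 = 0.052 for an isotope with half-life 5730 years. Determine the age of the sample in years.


lambda = ln(2) / t_half = ln(2) / 5730 = 1.209681e-04 /yr
t = -ln(A/A0) / lambda
t = -ln(0.052) / 1.209681e-04
t = 24440 yr

24440


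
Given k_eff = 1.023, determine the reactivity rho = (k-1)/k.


rho = (k_eff - 1) / k_eff
rho = (1.023 - 1) / 1.023
rho = 0.022483

0.022483


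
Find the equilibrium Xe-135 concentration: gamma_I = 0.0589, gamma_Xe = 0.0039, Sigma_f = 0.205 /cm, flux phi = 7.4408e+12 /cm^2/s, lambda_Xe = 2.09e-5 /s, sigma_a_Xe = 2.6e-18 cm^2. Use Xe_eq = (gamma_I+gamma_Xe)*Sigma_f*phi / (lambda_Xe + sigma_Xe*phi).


Xe_eq = (gamma_I + gamma_Xe) * Sigma_f * phi / (lambda_Xe + sigma_Xe * phi)
Numerator = (0.0589 + 0.0039) * 0.205 * 7.4408e+12 = 9.579286e+10
Denominator = 2.09e-5 + 2.6e-18 * 7.4408e+12 = 4.024608e-05
Xe_eq = 9.579286e+10 / 4.024608e-05 = 2.3802e+15 /cm^3

2.3802e+15


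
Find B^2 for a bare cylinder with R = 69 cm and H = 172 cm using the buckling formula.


B^2 = (2.405/R)^2 + (pi/H)^2
B^2 = (2.405/69)^2 + (pi/172)^2
B^2 = 0.0015485 /cm^2

0.0015485


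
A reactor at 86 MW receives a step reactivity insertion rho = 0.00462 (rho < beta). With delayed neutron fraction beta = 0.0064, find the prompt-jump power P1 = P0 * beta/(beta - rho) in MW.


P1/P0 = beta / (beta - rho)
P1/P0 = 0.0064 / (0.0064 - 0.00462) = 3.595506
P1 = 86 * 3.595506 = 309.21 MW

309.21


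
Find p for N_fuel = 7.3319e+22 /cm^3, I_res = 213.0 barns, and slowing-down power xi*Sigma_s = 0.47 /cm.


p = exp(-N * I * 1e-24 / (xi*Sigma_s))
p = exp(-7.3319e+22 * 213.0 * 1e-24 / 0.47)
p = 3.7107e-15

3.7107e-15


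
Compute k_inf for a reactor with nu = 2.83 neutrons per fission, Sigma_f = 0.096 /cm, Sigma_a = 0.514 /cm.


k_inf = nu * Sigma_f / Sigma_a
k_inf = 2.83 * 0.096 / 0.514
k_inf = 0.52856

0.52856


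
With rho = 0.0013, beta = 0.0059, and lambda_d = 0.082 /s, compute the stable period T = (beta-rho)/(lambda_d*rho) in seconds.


T = (beta - rho) / (lambda_d * rho)
T = (0.0059 - 0.0013) / (0.082 * 0.0013)
T = 43.152 s

43.152


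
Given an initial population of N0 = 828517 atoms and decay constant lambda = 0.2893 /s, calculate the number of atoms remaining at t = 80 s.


N = N0 * exp(-lambda * t)
N = 828517 * exp(-0.2893 * 80)
N = 7.3619e-05

7.3619e-05


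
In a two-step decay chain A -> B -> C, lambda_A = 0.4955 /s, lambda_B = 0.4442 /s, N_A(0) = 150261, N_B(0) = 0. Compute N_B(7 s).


N_B(t) = lambda_A * N_A0 / (lambda_B - lambda_A) * [exp(-lambda_A*t) - exp(-lambda_B*t)]
exp(-0.4955*7) = 0.03116374; exp(-0.4442*7) = 0.04462772
N_B = 0.4955 * 150261 / (0.4442 - 0.4955) * (0.03116374 - 0.04462772)
N_B = 19541

19541


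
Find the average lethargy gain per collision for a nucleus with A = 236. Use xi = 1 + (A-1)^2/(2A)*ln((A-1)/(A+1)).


xi = 1 + (A-1)^2/(2A) * ln((A-1)/(A+1))
xi = 1 + (236-1)^2/(2*236) * ln((236-1)/(236 +1))
xi = 0.0084507

0.0084507


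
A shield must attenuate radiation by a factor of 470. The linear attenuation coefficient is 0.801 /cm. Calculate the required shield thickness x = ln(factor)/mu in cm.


x = ln(factor) / mu
x = ln(470) / 0.801
x = 7.6813 cm

7.6813


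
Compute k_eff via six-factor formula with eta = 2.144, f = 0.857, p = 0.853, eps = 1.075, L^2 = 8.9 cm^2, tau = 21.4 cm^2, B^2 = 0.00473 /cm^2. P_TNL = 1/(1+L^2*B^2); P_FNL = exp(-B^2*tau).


k_inf = eta*f*p*eps = 2.144*0.857*0.853*1.075 = 1.684857
P_TNL = 1/(1 + L^2*B^2) = 1/(1 + 8.9*0.00473) = 0.9596036
P_FNL = exp(-B^2*tau) = exp(-0.00473*21.4) = 0.9037324
k_eff = k_inf * P_TNL * P_FNL = 1.684857 * 0.9596036 * 0.9037324
k_eff = 1.4611

1.4611


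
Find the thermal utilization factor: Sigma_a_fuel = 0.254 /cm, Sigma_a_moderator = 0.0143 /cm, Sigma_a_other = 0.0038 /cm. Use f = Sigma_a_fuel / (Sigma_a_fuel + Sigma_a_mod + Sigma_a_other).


f = Sigma_a_fuel / (Sigma_a_fuel + Sigma_a_mod + Sigma_a_other)
f = 0.254 / (0.254 + 0.0143 + 0.0038)
f = 0.93348

0.93348


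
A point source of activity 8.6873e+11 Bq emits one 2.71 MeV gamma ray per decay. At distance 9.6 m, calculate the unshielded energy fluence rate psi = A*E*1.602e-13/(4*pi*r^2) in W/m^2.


psi = A * E * 1.602e-13 / (4*pi*r^2)
psi = 8.6873e+11 * 2.71 * 1.602e-13 / (4*pi*9.6^2)
psi = 3.2566e-04 W/m^2

3.2566e-04


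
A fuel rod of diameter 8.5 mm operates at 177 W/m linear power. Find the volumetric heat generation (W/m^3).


r = D / 2 / 1000 = 8.5 / 2 / 1000 = 0.00425 m
q''' = q' / (pi * r^2)
q''' = 177 / (pi * 0.00425^2)
q''' = 3.1192e+06 W/m^3

3.1192e+06


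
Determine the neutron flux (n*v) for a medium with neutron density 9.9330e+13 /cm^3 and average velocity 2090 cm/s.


phi = n * v
phi = 9.9330e+13 * 2090
phi = 2.0760e+17 /cm^2/s

2.0760e+17


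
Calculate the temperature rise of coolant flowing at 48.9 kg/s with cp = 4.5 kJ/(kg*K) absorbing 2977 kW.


dT = Q / (m_dot * cp)
dT = 2977 / (48.9 * 4.5)
dT = 13.529 C

13.529


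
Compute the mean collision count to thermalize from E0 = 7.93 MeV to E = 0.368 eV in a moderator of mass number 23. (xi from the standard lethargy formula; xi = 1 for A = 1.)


xi = 1 + (A-1)^2/(2A)*ln((A-1)/(A+1)) = 0.08448899 (for A = 23)
n = ln(E0/E) / xi
n = ln(7.93e6 / 0.368) / 0.08448899
n = ln(2.154891e+07) / 0.08448899 = 199.86

199.86


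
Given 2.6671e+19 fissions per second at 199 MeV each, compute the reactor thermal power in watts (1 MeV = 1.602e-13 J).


P = fission_rate * E_MeV * 1.602e-13
P = 2.6671e+19 * 199 * 1.602e-13
P = 8.5027e+08 W

8.5027e+08


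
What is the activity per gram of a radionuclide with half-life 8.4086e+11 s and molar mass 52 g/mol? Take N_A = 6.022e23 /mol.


lambda = ln(2) / t_half = ln(2) / 8.4086e+11 = 8.243313e-13 /s
SA = lambda * N_A / M
SA = 8.243313e-13 * 6.022e23 / 52
SA = 9.5464e+09 Bq/g

9.5464e+09


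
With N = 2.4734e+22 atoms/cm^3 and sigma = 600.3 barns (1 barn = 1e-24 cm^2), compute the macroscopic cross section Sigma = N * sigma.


Sigma = N * sigma_barns * 1e-24
Sigma = 2.4734e+22 * 600.3 * 1e-24
Sigma = 14.848 /cm

14.848


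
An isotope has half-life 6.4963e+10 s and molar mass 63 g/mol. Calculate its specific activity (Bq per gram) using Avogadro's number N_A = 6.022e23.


lambda = ln(2) / t_half = ln(2) / 6.4963e+10 = 1.066988e-11 /s
SA = lambda * N_A / M
SA = 1.066988e-11 * 6.022e23 / 63
SA = 1.0199e+11 Bq/g

1.0199e+11


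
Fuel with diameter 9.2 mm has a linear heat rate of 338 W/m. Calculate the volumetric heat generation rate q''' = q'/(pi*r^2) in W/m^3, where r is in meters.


r = D / 2 / 1000 = 9.2 / 2 / 1000 = 0.0046 m
q''' = q' / (pi * r^2)
q''' = 338 / (pi * 0.0046^2)
q''' = 5.0845e+06 W/m^3

5.0845e+06


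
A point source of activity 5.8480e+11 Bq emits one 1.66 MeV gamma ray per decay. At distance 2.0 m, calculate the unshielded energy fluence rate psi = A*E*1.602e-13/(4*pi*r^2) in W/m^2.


psi = A * E * 1.602e-13 / (4*pi*r^2)
psi = 5.8480e+11 * 1.66 * 1.602e-13 / (4*pi*2.0^2)
psi = 0.0030939 W/m^2

0.0030939


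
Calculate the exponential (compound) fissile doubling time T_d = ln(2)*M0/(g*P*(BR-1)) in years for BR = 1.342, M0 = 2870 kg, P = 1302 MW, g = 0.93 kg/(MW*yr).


Breeding gain G = BR - 1 = 1.342 - 1 = 0.342
Fissile production rate = g * P * G = 0.93 * 1302 * 0.342 = 414.11412 kg/yr
T_d = ln(2) * M0 / (g * P * G)
T_d = ln(2) * 2870 / 414.11412 = 4.8038 yr

4.8038


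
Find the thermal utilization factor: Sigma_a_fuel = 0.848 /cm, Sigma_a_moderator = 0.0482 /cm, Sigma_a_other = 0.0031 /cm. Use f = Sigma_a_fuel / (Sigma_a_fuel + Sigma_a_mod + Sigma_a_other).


f = Sigma_a_fuel / (Sigma_a_fuel + Sigma_a_mod + Sigma_a_other)
f = 0.848 / (0.848 + 0.0482 + 0.0031)
f = 0.94296

0.94296


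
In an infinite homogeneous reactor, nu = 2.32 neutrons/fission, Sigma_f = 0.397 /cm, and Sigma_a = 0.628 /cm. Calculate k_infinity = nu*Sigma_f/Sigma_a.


k_inf = nu * Sigma_f / Sigma_a
k_inf = 2.32 * 0.397 / 0.628
k_inf = 1.4666

1.4666


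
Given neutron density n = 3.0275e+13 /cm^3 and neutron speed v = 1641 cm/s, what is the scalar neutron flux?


phi = n * v
phi = 3.0275e+13 * 1641
phi = 4.9681e+16 /cm^2/s

4.9681e+16


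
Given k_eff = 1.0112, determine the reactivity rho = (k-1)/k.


rho = (k_eff - 1) / k_eff
rho = (1.0112 - 1) / 1.0112
rho = 0.011076

0.011076


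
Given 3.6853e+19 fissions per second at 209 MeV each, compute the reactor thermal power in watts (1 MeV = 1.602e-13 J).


P = fission_rate * E_MeV * 1.602e-13
P = 3.6853e+19 * 209 * 1.602e-13
P = 1.2339e+09 W

1.2339e+09


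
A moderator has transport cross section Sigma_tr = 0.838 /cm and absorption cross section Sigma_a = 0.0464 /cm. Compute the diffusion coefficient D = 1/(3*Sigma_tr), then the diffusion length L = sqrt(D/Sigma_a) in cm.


D = 1 / (3 * Sigma_tr) = 1 / (3 * 0.838) = 0.3977725 cm
L = sqrt(D / Sigma_a)
L = sqrt(0.3977725 / 0.0464)
L = 2.9279 cm

2.9279


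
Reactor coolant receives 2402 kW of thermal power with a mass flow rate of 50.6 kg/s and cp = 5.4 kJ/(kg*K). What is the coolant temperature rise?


dT = Q / (m_dot * cp)
dT = 2402 / (50.6 * 5.4)
dT = 8.7908 C

8.7908


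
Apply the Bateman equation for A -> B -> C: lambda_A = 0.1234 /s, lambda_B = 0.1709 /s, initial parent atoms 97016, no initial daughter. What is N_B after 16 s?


N_B(t) = lambda_A * N_A0 / (lambda_B - lambda_A) * [exp(-lambda_A*t) - exp(-lambda_B*t)]
exp(-0.1234*16) = 0.1388446; exp(-0.1709*16) = 0.06493296
N_B = 0.1234 * 97016 / (0.1709 - 0.1234) * (0.1388446 - 0.06493296)
N_B = 18628

18628


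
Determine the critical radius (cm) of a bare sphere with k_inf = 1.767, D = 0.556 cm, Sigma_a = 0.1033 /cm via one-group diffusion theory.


L^2 = D / Sigma_a = 0.556 / 0.1033 = 5.382381 cm^2
B_m^2 = (k_inf - 1) / L^2 = (1.767 - 1) / 5.382381 = 0.1425020 /cm^2
For a bare sphere: B_g = pi/R, so R_c = pi / sqrt(B_m^2)
R_c = pi / sqrt(0.1425020) = 8.3222 cm

8.3222


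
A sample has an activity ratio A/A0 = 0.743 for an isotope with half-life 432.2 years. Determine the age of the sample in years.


lambda = ln(2) / t_half = ln(2) / 432.2 = 0.001603765 /yr
t = -ln(A/A0) / lambda
t = -ln(0.743) / 0.001603765
t = 185.23 yr

185.23


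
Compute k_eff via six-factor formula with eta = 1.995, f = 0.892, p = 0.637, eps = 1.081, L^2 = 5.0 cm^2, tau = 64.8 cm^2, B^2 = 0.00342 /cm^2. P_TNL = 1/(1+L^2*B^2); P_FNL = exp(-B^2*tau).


k_inf = eta*f*p*eps = 1.995*0.892*0.637*1.081 = 1.225386
P_TNL = 1/(1 + L^2*B^2) = 1/(1 + 5.0*0.00342) = 0.9831875
P_FNL = exp(-B^2*tau) = exp(-0.00342*64.8) = 0.8012230
k_eff = k_inf * P_TNL * P_FNL = 1.225386 * 0.9831875 * 0.8012230
k_eff = 0.96530

0.96530


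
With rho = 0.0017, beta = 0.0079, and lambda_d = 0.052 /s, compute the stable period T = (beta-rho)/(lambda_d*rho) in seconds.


T = (beta - rho) / (lambda_d * rho)
T = (0.0079 - 0.0017) / (0.052 * 0.0017)
T = 70.136 s

70.136


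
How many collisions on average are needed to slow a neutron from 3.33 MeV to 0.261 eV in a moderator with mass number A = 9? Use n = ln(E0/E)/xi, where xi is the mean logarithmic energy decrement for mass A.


xi = 1 + (A-1)^2/(2A)*ln((A-1)/(A+1)) = 0.2066007 (for A = 9)
n = ln(E0/E) / xi
n = ln(3.33e6 / 0.261) / 0.2066007
n = ln(1.275862e+07) / 0.2066007 = 79.195

79.195


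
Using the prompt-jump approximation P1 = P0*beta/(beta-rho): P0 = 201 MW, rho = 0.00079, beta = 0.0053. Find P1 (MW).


P1/P0 = beta / (beta - rho)
P1/P0 = 0.0053 / (0.0053 - 0.00079) = 1.175166
P1 = 201 * 1.175166 = 236.21 MW

236.21


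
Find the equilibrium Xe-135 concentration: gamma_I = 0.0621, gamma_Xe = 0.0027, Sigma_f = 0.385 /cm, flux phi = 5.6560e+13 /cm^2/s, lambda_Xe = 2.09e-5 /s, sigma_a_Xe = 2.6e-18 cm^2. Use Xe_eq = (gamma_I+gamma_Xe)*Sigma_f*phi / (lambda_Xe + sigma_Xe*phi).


Xe_eq = (gamma_I + gamma_Xe) * Sigma_f * phi / (lambda_Xe + sigma_Xe * phi)
Numerator = (0.0621 + 0.0027) * 0.385 * 5.6560e+13 = 1.411059e+12
Denominator = 2.09e-5 + 2.6e-18 * 5.6560e+13 = 1.679560e-04
Xe_eq = 1.411059e+12 / 1.679560e-04 = 8.4014e+15 /cm^3

8.4014e+15


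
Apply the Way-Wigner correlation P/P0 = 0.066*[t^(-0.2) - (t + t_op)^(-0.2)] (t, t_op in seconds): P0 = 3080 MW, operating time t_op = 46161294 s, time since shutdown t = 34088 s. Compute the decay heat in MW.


P/P0 = 0.066 * [t^(-0.2) - (t + t_op)^(-0.2)]
P/P0 = 0.066 * [34088^(-0.2) - (34088 + 46161294)^(-0.2)]
P/P0 = 0.066 * [0.1240166 - 0.02931435] = 0.006250349
P = 3080 * 0.006250349 = 19.251 MW

19.251


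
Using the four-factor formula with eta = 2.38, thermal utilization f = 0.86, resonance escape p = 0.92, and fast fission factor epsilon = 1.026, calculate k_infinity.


k_inf = eta * f * p * epsilon
k_inf = 2.38 * 0.86 * 0.92 * 1.026
k_inf = 1.9320

1.9320


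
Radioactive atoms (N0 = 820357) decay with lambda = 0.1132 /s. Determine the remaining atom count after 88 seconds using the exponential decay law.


N = N0 * exp(-lambda * t)
N = 820357 * exp(-0.1132 * 88)
N = 38.702

38.702


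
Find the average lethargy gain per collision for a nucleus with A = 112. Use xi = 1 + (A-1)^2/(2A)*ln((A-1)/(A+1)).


xi = 1 + (A-1)^2/(2A) * ln((A-1)/(A+1))
xi = 1 + (112-1)^2/(2*112) * ln((112-1)/(112 +1))
xi = 0.017751

0.017751


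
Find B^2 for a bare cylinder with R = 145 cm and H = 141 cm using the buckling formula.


B^2 = (2.405/R)^2 + (pi/H)^2
B^2 = (2.405/145)^2 + (pi/141)^2
B^2 = 7.7154e-04 /cm^2

7.7154e-04


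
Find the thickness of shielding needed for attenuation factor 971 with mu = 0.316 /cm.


x = ln(factor) / mu
x = ln(971) / 0.316
x = 21.767 cm

21.767


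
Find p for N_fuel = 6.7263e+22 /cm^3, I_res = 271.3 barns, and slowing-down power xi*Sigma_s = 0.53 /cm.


p = exp(-N * I * 1e-24 / (xi*Sigma_s))
p = exp(-6.7263e+22 * 271.3 * 1e-24 / 0.53)
p = 1.1138e-15

1.1138e-15


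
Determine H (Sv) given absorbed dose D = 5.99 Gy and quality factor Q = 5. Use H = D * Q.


H = D * Q
H = 5.99 * 5
H = 29.950 Sv

29.950


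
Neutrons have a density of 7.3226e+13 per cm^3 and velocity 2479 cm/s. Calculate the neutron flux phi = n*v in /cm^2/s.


phi = n * v
phi = 7.3226e+13 * 2479
phi = 1.8153e+17 /cm^2/s

1.8153e+17


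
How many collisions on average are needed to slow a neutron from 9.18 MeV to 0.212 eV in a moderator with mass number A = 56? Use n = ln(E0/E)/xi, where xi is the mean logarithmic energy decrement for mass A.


xi = 1 + (A-1)^2/(2A)*ln((A-1)/(A+1)) = 0.03529286 (for A = 56)
n = ln(E0/E) / xi
n = ln(9.18e6 / 0.212) / 0.03529286
n = ln(4.330189e+07) / 0.03529286 = 498.22

498.22


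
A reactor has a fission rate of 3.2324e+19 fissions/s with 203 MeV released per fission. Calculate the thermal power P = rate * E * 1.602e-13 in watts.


P = fission_rate * E_MeV * 1.602e-13
P = 3.2324e+19 * 203 * 1.602e-13
P = 1.0512e+09 W

1.0512e+09


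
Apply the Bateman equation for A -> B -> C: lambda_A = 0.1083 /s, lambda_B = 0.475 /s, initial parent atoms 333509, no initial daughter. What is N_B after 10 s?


N_B(t) = lambda_A * N_A0 / (lambda_B - lambda_A) * [exp(-lambda_A*t) - exp(-lambda_B*t)]
exp(-0.1083*10) = 0.3385783; exp(-0.475*10) = 0.008651695
N_B = 0.1083 * 333509 / (0.475 - 0.1083) * (0.3385783 - 0.008651695)
N_B = 32497

32497


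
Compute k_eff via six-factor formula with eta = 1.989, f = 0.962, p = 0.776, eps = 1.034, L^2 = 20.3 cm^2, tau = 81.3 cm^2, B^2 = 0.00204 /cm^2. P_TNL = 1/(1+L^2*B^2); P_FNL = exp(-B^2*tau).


k_inf = eta*f*p*eps = 1.989*0.962*0.776*1.034 = 1.535296
P_TNL = 1/(1 + L^2*B^2) = 1/(1 + 20.3*0.00204) = 0.9602348
P_FNL = exp(-B^2*tau) = exp(-0.00204*81.3) = 0.8471716
k_eff = k_inf * P_TNL * P_FNL = 1.535296 * 0.9602348 * 0.8471716
k_eff = 1.2489

1.2489


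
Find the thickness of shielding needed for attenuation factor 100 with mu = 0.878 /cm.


x = ln(factor) / mu
x = ln(100) / 0.878
x = 5.2451 cm

5.2451


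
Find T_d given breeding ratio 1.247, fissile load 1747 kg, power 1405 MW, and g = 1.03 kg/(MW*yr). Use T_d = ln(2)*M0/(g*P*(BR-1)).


Breeding gain G = BR - 1 = 1.247 - 1 = 0.247
Fissile production rate = g * P * G = 1.03 * 1405 * 0.247 = 357.44605 kg/yr
T_d = ln(2) * M0 / (g * P * G)
T_d = ln(2) * 1747 / 357.44605 = 3.3877 yr

3.3877


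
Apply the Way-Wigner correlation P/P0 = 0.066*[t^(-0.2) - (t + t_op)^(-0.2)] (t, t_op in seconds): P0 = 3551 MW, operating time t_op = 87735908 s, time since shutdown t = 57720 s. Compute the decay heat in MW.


P/P0 = 0.066 * [t^(-0.2) - (t + t_op)^(-0.2)]
P/P0 = 0.066 * [57720^(-0.2) - (57720 + 87735908)^(-0.2)]
P/P0 = 0.066 * [0.1116181 - 0.02578145] = 0.005665219
P = 3551 * 0.005665219 = 20.117 MW

20.117


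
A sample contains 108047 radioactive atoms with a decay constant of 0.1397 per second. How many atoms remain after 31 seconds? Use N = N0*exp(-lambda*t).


N = N0 * exp(-lambda * t)
N = 108047 * exp(-0.1397 * 31)
N = 1421.7

1421.7


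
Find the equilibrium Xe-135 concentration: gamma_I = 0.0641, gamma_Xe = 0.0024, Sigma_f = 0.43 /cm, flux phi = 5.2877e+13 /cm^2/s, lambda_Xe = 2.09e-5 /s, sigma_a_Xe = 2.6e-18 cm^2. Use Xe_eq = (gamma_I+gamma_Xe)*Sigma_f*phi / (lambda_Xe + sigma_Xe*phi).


Xe_eq = (gamma_I + gamma_Xe) * Sigma_f * phi / (lambda_Xe + sigma_Xe * phi)
Numerator = (0.0641 + 0.0024) * 0.43 * 5.2877e+13 = 1.512018e+12
Denominator = 2.09e-5 + 2.6e-18 * 5.2877e+13 = 1.583802e-04
Xe_eq = 1.512018e+12 / 1.583802e-04 = 9.5468e+15 /cm^3

9.5468e+15


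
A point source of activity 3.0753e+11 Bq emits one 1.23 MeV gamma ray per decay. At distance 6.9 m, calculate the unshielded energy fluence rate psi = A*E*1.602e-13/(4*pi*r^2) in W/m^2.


psi = A * E * 1.602e-13 / (4*pi*r^2)
psi = 3.0753e+11 * 1.23 * 1.602e-13 / (4*pi*6.9^2)
psi = 1.0129e-04 W/m^2

1.0129e-04


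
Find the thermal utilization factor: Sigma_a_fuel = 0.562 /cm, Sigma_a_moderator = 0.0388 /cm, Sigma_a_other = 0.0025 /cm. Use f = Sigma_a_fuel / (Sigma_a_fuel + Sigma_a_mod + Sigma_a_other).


f = Sigma_a_fuel / (Sigma_a_fuel + Sigma_a_mod + Sigma_a_other)
f = 0.562 / (0.562 + 0.0388 + 0.0025)
f = 0.93154

0.93154


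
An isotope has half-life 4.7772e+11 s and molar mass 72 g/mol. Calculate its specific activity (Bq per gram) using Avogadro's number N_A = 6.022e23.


lambda = ln(2) / t_half = ln(2) / 4.7772e+11 = 1.450949e-12 /s
SA = lambda * N_A / M
SA = 1.450949e-12 * 6.022e23 / 72
SA = 1.2136e+10 Bq/g

1.2136e+10


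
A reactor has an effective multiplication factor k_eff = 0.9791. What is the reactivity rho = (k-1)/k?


rho = (k_eff - 1) / k_eff
rho = (0.9791 - 1) / 0.9791
rho = -0.021346

-0.021346


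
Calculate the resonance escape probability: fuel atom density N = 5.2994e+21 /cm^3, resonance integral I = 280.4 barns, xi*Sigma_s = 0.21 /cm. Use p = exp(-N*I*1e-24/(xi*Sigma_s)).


p = exp(-N * I * 1e-24 / (xi*Sigma_s))
p = exp(-5.2994e+21 * 280.4 * 1e-24 / 0.21)
p = 8.4518e-04

8.4518e-04


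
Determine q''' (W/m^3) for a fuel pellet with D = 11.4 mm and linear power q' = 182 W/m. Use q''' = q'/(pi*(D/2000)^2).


r = D / 2 / 1000 = 11.4 / 2 / 1000 = 0.0057 m
q''' = q' / (pi * r^2)
q''' = 182 / (pi * 0.0057^2)
q''' = 1.7831e+06 W/m^3

1.7831e+06


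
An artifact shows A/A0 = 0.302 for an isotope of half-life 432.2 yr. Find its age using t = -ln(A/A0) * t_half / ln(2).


lambda = ln(2) / t_half = ln(2) / 432.2 = 0.001603765 /yr
t = -ln(A/A0) / lambda
t = -ln(0.302) / 0.001603765
t = 746.57 yr

746.57


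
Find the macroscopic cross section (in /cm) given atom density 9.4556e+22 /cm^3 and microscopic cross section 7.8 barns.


Sigma = N * sigma_barns * 1e-24
Sigma = 9.4556e+22 * 7.8 * 1e-24
Sigma = 0.73754 /cm

0.73754


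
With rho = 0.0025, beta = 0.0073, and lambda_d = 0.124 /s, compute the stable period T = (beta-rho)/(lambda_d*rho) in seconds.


T = (beta - rho) / (lambda_d * rho)
T = (0.0073 - 0.0025) / (0.124 * 0.0025)
T = 15.484 s

15.484


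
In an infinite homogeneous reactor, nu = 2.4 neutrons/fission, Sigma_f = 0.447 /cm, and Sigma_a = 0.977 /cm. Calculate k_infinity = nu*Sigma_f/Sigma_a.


k_inf = nu * Sigma_f / Sigma_a
k_inf = 2.4 * 0.447 / 0.977
k_inf = 1.0981

1.0981


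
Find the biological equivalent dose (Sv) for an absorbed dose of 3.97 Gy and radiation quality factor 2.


H = D * Q
H = 3.97 * 2
H = 7.9400 Sv

7.9400


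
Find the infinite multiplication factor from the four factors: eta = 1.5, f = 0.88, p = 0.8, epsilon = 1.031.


k_inf = eta * f * p * epsilon
k_inf = 1.5 * 0.88 * 0.8 * 1.031
k_inf = 1.0887

1.0887


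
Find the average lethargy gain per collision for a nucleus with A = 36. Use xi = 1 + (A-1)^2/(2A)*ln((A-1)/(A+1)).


xi = 1 + (A-1)^2/(2A) * ln((A-1)/(A+1))
xi = 1 + (36-1)^2/(2*36) * ln((36-1)/(36 +1))
xi = 0.054541

0.054541


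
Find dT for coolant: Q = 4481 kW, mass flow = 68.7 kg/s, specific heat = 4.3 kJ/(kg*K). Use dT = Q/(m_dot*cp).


dT = Q / (m_dot * cp)
dT = 4481 / (68.7 * 4.3)
dT = 15.169 C

15.169


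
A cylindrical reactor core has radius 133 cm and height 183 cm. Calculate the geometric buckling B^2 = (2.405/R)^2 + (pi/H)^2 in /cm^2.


B^2 = (2.405/R)^2 + (pi/H)^2
B^2 = (2.405/133)^2 + (pi/183)^2
B^2 = 6.2170e-04 /cm^2

6.2170e-04


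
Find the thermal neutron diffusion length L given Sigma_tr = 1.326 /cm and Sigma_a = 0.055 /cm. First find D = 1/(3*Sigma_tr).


D = 1 / (3 * Sigma_tr) = 1 / (3 * 1.326) = 0.2513826 cm
L = sqrt(D / Sigma_a)
L = sqrt(0.2513826 / 0.055)
L = 2.1379 cm

2.1379


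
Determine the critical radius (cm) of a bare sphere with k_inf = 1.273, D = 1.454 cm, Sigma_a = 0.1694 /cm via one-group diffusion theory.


L^2 = D / Sigma_a = 1.454 / 0.1694 = 8.583235 cm^2
B_m^2 = (k_inf - 1) / L^2 = (1.273 - 1) / 8.583235 = 0.03180619 /cm^2
For a bare sphere: B_g = pi/R, so R_c = pi / sqrt(B_m^2)
R_c = pi / sqrt(0.03180619) = 17.615 cm

17.615


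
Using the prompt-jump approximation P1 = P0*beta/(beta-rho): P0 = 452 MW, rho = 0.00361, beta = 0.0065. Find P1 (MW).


P1/P0 = beta / (beta - rho)
P1/P0 = 0.0065 / (0.0065 - 0.00361) = 2.249135
P1 = 452 * 2.249135 = 1016.6 MW

1016.6
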